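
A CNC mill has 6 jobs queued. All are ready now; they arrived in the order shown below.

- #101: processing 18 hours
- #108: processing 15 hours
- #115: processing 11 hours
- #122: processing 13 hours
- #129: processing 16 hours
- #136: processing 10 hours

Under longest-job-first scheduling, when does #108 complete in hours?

LPT (decreasing processing time): #101 #129 #108 #122 #115 #136.
#101: 0→18
#129: 18→34
#108: 34→49

49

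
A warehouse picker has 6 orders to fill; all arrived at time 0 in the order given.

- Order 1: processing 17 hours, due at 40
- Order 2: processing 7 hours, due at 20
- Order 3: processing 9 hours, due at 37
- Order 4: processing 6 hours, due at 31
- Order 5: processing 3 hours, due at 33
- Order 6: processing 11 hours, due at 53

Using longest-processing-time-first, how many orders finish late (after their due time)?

LPT (decreasing processing time): Order 1 Order 6 Order 3 Order 2 Order 4 Order 5.
Order 1: 0→17, due 40, tardiness 0
Order 6: 17→28, due 53, tardiness 0
Order 3: 28→37, due 37, tardiness 0
Order 2: 37→44, due 20, tardiness 24
Order 4: 44→50, due 31, tardiness 19
Order 5: 50→53, due 33, tardiness 20
Late orders: 3.

3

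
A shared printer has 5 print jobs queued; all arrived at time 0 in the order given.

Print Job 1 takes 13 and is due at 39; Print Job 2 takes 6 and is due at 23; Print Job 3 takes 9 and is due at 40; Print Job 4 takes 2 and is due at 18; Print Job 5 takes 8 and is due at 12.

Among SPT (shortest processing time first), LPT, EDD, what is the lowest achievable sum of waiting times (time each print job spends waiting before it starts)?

51

SPT (increasing processing time): Print Job 4 Print Job 2 Print Job 5 Print Job 3 Print Job 1.
Print Job 4: waits 0, runs 0→2
Print Job 2: waits 2, runs 2→8
Print Job 5: waits 8, runs 8→16
Print Job 3: waits 16, runs 16→25
Print Job 1: waits 25, runs 25→38
Sum = 0+2+8+16+25 = 51.
LPT (decreasing processing time): Print Job 1 Print Job 3 Print Job 5 Print Job 2 Print Job 4.
Print Job 1: waits 0, runs 0→13
Print Job 3: waits 13, runs 13→22
Print Job 5: waits 22, runs 22→30
Print Job 2: waits 30, runs 30→36
Print Job 4: waits 36, runs 36→38
Sum = 0+13+22+30+36 = 101.
EDD (increasing due date): Print Job 5 Print Job 4 Print Job 2 Print Job 1 Print Job 3.
Print Job 5: waits 0, runs 0→8
Print Job 4: waits 8, runs 8→10
Print Job 2: waits 10, runs 10→16
Print Job 1: waits 16, runs 16→29
Print Job 3: waits 29, runs 29→38
Sum = 0+8+10+16+29 = 63.
SPT 51, LPT 101, EDD 63 → minimum 51.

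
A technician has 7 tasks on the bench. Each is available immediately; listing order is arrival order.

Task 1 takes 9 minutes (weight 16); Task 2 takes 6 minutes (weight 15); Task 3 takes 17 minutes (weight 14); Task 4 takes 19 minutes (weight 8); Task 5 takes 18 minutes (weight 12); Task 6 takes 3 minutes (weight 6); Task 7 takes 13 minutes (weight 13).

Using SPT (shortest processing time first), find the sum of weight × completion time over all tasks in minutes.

2988

SPT (increasing processing time): Task 6 Task 2 Task 1 Task 7 Task 3 Task 5 Task 4.
Task 6: finishes 3, weight 6, w·C = 18
Task 2: finishes 9, weight 15, w·C = 135
Task 1: finishes 18, weight 16, w·C = 288
Task 7: finishes 31, weight 13, w·C = 403
Task 3: finishes 48, weight 14, w·C = 672
Task 5: finishes 66, weight 12, w·C = 792
Task 4: finishes 85, weight 8, w·C = 680
Sum = 18+135+288+403+672+792+680 = 2988.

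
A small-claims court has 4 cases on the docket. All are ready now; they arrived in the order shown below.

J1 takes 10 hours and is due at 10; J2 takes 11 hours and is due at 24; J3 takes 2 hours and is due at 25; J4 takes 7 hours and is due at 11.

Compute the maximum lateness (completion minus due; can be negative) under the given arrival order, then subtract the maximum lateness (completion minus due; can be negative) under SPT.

10

FIFO (arrival order): J1 J2 J3 J4.
J1: 0→10, due 10, lateness 0
J2: 10→21, due 24, lateness -3
J3: 21→23, due 25, lateness -2
J4: 23→30, due 11, lateness 19
Maximum = 19.
SPT (increasing processing time): J3 J4 J1 J2.
J3: 0→2, due 25, lateness -23
J4: 2→9, due 11, lateness -2
J1: 9→19, due 10, lateness 9
J2: 19→30, due 24, lateness 6
Maximum = 9.
Difference = 19 − 9 = 10.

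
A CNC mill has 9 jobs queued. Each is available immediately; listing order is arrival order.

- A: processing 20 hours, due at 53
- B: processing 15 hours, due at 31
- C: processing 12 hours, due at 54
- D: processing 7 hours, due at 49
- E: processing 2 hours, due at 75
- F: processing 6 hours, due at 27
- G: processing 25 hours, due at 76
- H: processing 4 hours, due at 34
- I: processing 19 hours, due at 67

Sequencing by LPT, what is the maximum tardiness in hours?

77

LPT (decreasing processing time): G A I B C D F H E.
G: 0→25, due 76, tardiness 0
A: 25→45, due 53, tardiness 0
I: 45→64, due 67, tardiness 0
B: 64→79, due 31, tardiness 48
C: 79→91, due 54, tardiness 37
D: 91→98, due 49, tardiness 49
F: 98→104, due 27, tardiness 77
H: 104→108, due 34, tardiness 74
E: 108→110, due 75, tardiness 35
Maximum = 77.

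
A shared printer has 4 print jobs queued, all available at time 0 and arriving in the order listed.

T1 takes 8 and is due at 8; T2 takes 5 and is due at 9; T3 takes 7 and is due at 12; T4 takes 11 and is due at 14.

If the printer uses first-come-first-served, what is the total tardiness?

FIFO (arrival order): T1 T2 T3 T4.
T1: 0→8, due 8, tardiness 0
T2: 8→13, due 9, tardiness 4
T3: 13→20, due 12, tardiness 8
T4: 20→31, due 14, tardiness 17
Sum = 0+4+8+17 = 29.

29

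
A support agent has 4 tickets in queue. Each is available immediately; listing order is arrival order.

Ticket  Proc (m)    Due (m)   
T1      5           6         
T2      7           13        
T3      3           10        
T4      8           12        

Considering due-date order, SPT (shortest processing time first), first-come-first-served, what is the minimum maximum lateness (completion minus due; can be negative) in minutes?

EDD (increasing due date): T1 T3 T4 T2.
T1: 0→5, due 6, lateness -1
T3: 5→8, due 10, lateness -2
T4: 8→16, due 12, lateness 4
T2: 16→23, due 13, lateness 10
Maximum = 10.
SPT (increasing processing time): T3 T1 T2 T4.
T3: 0→3, due 10, lateness -7
T1: 3→8, due 6, lateness 2
T2: 8→15, due 13, lateness 2
T4: 15→23, due 12, lateness 11
Maximum = 11.
FIFO (arrival order): T1 T2 T3 T4.
T1: 0→5, due 6, lateness -1
T2: 5→12, due 13, lateness -1
T3: 12→15, due 10, lateness 5
T4: 15→23, due 12, lateness 11
Maximum = 11.
EDD 10, SPT 11, FIFO 11 → minimum 10.

10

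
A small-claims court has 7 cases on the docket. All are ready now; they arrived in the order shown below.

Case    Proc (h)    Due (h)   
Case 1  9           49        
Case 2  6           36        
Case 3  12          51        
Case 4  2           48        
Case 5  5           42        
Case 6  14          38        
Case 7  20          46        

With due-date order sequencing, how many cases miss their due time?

EDD (increasing due date): Case 2 Case 6 Case 5 Case 7 Case 4 Case 1 Case 3.
Case 2: 0→6, due 36, tardiness 0
Case 6: 6→20, due 38, tardiness 0
Case 5: 20→25, due 42, tardiness 0
Case 7: 25→45, due 46, tardiness 0
Case 4: 45→47, due 48, tardiness 0
Case 1: 47→56, due 49, tardiness 7
Case 3: 56→68, due 51, tardiness 17
Late cases: 2.

2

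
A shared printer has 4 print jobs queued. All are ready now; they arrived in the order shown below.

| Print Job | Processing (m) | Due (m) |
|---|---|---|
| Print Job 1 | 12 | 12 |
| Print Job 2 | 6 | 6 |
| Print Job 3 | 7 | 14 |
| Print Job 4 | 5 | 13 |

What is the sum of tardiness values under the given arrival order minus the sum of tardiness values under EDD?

8

FIFO (arrival order): Print Job 1 Print Job 2 Print Job 3 Print Job 4.
Print Job 1: 0→12, due 12, tardiness 0
Print Job 2: 12→18, due 6, tardiness 12
Print Job 3: 18→25, due 14, tardiness 11
Print Job 4: 25→30, due 13, tardiness 17
Sum = 0+12+11+17 = 40.
EDD (increasing due date): Print Job 2 Print Job 1 Print Job 4 Print Job 3.
Print Job 2: 0→6, due 6, tardiness 0
Print Job 1: 6→18, due 12, tardiness 6
Print Job 4: 18→23, due 13, tardiness 10
Print Job 3: 23→30, due 14, tardiness 16
Sum = 0+6+10+16 = 32.
Difference = 40 − 32 = 8.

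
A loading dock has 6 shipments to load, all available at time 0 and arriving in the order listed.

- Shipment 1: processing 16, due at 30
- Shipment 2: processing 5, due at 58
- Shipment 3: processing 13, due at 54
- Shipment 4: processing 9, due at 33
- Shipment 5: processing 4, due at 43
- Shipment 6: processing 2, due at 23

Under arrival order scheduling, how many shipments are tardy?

FIFO (arrival order): Shipment 1 Shipment 2 Shipment 3 Shipment 4 Shipment 5 Shipment 6.
Shipment 1: 0→16, due 30, tardiness 0
Shipment 2: 16→21, due 58, tardiness 0
Shipment 3: 21→34, due 54, tardiness 0
Shipment 4: 34→43, due 33, tardiness 10
Shipment 5: 43→47, due 43, tardiness 4
Shipment 6: 47→49, due 23, tardiness 26
Late shipments: 3.

3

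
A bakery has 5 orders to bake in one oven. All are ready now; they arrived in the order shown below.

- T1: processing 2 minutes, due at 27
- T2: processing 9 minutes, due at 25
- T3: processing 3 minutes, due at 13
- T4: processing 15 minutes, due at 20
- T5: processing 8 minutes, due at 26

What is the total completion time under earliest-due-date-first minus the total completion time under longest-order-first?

EDD (increasing due date): T3 T4 T2 T5 T1.
T3: 0→3
T4: 3→18
T2: 18→27
T5: 27→35
T1: 35→37
Sum = 3+18+27+35+37 = 120.
LPT (decreasing processing time): T4 T2 T5 T3 T1.
T4: 0→15
T2: 15→24
T5: 24→32
T3: 32→35
T1: 35→37
Sum = 15+24+32+35+37 = 143.
Difference = 120 − 143 = -23.

-23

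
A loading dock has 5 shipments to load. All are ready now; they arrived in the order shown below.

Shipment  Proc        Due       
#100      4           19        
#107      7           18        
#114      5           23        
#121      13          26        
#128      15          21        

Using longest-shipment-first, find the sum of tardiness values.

LPT (decreasing processing time): #128 #121 #107 #114 #100.
#128: 0→15, due 21, tardiness 0
#121: 15→28, due 26, tardiness 2
#107: 28→35, due 18, tardiness 17
#114: 35→40, due 23, tardiness 17
#100: 40→44, due 19, tardiness 25
Sum = 0+2+17+17+25 = 61.

61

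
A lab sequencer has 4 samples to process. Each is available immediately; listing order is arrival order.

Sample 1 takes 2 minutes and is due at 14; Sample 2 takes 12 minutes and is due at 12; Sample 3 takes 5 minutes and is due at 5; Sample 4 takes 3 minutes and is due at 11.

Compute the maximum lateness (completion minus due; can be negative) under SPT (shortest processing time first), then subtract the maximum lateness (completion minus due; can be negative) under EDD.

SPT (increasing processing time): Sample 1 Sample 4 Sample 3 Sample 2.
Sample 1: 0→2, due 14, lateness -12
Sample 4: 2→5, due 11, lateness -6
Sample 3: 5→10, due 5, lateness 5
Sample 2: 10→22, due 12, lateness 10
Maximum = 10.
EDD (increasing due date): Sample 3 Sample 4 Sample 2 Sample 1.
Sample 3: 0→5, due 5, lateness 0
Sample 4: 5→8, due 11, lateness -3
Sample 2: 8→20, due 12, lateness 8
Sample 1: 20→22, due 14, lateness 8
Maximum = 8.
Difference = 10 − 8 = 2.

2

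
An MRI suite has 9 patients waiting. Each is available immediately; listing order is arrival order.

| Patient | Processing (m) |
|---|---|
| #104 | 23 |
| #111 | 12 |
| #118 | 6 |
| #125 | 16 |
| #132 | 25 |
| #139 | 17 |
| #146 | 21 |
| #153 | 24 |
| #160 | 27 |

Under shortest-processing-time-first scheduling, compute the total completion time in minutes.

710

SPT (increasing processing time): #118 #111 #125 #139 #146 #104 #153 #132 #160.
#118: 0→6
#111: 6→18
#125: 18→34
#139: 34→51
#146: 51→72
#104: 72→95
#153: 95→119
#132: 119→144
#160: 144→171
Sum = 6+18+34+51+72+95+119+144+171 = 710.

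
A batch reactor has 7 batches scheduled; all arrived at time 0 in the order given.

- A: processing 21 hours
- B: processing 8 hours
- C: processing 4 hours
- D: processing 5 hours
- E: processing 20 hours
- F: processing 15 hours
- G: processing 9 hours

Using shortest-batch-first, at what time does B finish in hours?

17

SPT (increasing processing time): C D B G F E A.
C: 0→4
D: 4→9
B: 9→17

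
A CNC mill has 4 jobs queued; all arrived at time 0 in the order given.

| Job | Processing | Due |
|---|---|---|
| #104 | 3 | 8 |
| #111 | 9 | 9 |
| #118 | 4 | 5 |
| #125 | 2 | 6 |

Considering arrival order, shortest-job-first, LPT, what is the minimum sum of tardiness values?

FIFO (arrival order): #104 #111 #118 #125.
#104: 0→3, due 8, tardiness 0
#111: 3→12, due 9, tardiness 3
#118: 12→16, due 5, tardiness 11
#125: 16→18, due 6, tardiness 12
Sum = 0+3+11+12 = 26.
SPT (increasing processing time): #125 #104 #118 #111.
#125: 0→2, due 6, tardiness 0
#104: 2→5, due 8, tardiness 0
#118: 5→9, due 5, tardiness 4
#111: 9→18, due 9, tardiness 9
Sum = 0+0+4+9 = 13.
LPT (decreasing processing time): #111 #118 #104 #125.
#111: 0→9, due 9, tardiness 0
#118: 9→13, due 5, tardiness 8
#104: 13→16, due 8, tardiness 8
#125: 16→18, due 6, tardiness 12
Sum = 0+8+8+12 = 28.
FIFO 26, SPT 13, LPT 28 → minimum 13.

13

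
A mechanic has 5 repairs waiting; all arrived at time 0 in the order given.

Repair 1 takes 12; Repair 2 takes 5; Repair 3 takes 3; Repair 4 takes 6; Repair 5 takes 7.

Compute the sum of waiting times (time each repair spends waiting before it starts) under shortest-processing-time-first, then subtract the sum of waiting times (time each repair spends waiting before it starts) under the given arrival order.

-29

SPT (increasing processing time): Repair 3 Repair 2 Repair 4 Repair 5 Repair 1.
Repair 3: waits 0, runs 0→3
Repair 2: waits 3, runs 3→8
Repair 4: waits 8, runs 8→14
Repair 5: waits 14, runs 14→21
Repair 1: waits 21, runs 21→33
Sum = 0+3+8+14+21 = 46.
FIFO (arrival order): Repair 1 Repair 2 Repair 3 Repair 4 Repair 5.
Repair 1: waits 0, runs 0→12
Repair 2: waits 12, runs 12→17
Repair 3: waits 17, runs 17→20
Repair 4: waits 20, runs 20→26
Repair 5: waits 26, runs 26→33
Sum = 0+12+17+20+26 = 75.
Difference = 46 − 75 = -29.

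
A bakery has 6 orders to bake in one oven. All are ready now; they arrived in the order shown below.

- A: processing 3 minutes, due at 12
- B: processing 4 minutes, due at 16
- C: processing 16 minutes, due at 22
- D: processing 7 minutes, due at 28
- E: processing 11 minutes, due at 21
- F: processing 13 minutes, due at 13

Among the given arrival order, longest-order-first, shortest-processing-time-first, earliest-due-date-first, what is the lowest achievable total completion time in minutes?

FIFO (arrival order): A B C D E F.
A: 0→3
B: 3→7
C: 7→23
D: 23→30
E: 30→41
F: 41→54
Sum = 3+7+23+30+41+54 = 158.
LPT (decreasing processing time): C F E D B A.
C: 0→16
F: 16→29
E: 29→40
D: 40→47
B: 47→51
A: 51→54
Sum = 16+29+40+47+51+54 = 237.
SPT (increasing processing time): A B D E F C.
A: 0→3
B: 3→7
D: 7→14
E: 14→25
F: 25→38
C: 38→54
Sum = 3+7+14+25+38+54 = 141.
EDD (increasing due date): A F B E C D.
A: 0→3
F: 3→16
B: 16→20
E: 20→31
C: 31→47
D: 47→54
Sum = 3+16+20+31+47+54 = 171.
FIFO 158, LPT 237, SPT 141, EDD 171 → minimum 141.

141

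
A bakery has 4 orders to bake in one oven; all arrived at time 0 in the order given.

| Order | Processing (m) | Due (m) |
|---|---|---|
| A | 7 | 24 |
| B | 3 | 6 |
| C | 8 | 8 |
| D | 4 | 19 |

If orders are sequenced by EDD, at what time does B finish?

EDD (increasing due date): B C D A.
B: 0→3

3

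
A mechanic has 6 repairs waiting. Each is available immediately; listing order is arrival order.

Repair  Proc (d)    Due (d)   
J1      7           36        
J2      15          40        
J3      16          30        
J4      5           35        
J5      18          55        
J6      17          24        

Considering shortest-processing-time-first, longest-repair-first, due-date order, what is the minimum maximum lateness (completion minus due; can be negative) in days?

SPT (increasing processing time): J4 J1 J2 J3 J6 J5.
J4: 0→5, due 35, lateness -30
J1: 5→12, due 36, lateness -24
J2: 12→27, due 40, lateness -13
J3: 27→43, due 30, lateness 13
J6: 43→60, due 24, lateness 36
J5: 60→78, due 55, lateness 23
Maximum = 36.
LPT (decreasing processing time): J5 J6 J3 J2 J1 J4.
J5: 0→18, due 55, lateness -37
J6: 18→35, due 24, lateness 11
J3: 35→51, due 30, lateness 21
J2: 51→66, due 40, lateness 26
J1: 66→73, due 36, lateness 37
J4: 73→78, due 35, lateness 43
Maximum = 43.
EDD (increasing due date): J6 J3 J4 J1 J2 J5.
J6: 0→17, due 24, lateness -7
J3: 17→33, due 30, lateness 3
J4: 33→38, due 35, lateness 3
J1: 38→45, due 36, lateness 9
J2: 45→60, due 40, lateness 20
J5: 60→78, due 55, lateness 23
Maximum = 23.
SPT 36, LPT 43, EDD 23 → minimum 23.

23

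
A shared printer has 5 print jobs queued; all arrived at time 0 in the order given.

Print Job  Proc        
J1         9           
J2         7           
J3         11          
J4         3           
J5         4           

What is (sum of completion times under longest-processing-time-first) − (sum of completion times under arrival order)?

LPT (decreasing processing time): J3 J1 J2 J5 J4.
J3: 0→11
J1: 11→20
J2: 20→27
J5: 27→31
J4: 31→34
Sum = 11+20+27+31+34 = 123.
FIFO (arrival order): J1 J2 J3 J4 J5.
J1: 0→9
J2: 9→16
J3: 16→27
J4: 27→30
J5: 30→34
Sum = 9+16+27+30+34 = 116.
Difference = 123 − 116 = 7.

7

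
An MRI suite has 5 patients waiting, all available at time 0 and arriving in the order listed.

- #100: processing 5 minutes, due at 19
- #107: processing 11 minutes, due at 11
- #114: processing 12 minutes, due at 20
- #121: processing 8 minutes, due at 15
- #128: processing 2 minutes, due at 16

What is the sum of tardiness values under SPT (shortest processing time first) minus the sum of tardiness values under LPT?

SPT (increasing processing time): #128 #100 #121 #107 #114.
#128: 0→2, due 16, tardiness 0
#100: 2→7, due 19, tardiness 0
#121: 7→15, due 15, tardiness 0
#107: 15→26, due 11, tardiness 15
#114: 26→38, due 20, tardiness 18
Sum = 0+0+0+15+18 = 33.
LPT (decreasing processing time): #114 #107 #121 #100 #128.
#114: 0→12, due 20, tardiness 0
#107: 12→23, due 11, tardiness 12
#121: 23→31, due 15, tardiness 16
#100: 31→36, due 19, tardiness 17
#128: 36→38, due 16, tardiness 22
Sum = 0+12+16+17+22 = 67.
Difference = 33 − 67 = -34.

-34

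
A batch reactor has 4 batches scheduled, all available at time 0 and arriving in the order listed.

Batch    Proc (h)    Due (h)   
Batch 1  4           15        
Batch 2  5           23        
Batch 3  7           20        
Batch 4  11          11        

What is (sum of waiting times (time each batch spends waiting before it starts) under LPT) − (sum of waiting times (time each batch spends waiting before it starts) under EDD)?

LPT (decreasing processing time): Batch 4 Batch 3 Batch 2 Batch 1.
Batch 4: waits 0, runs 0→11
Batch 3: waits 11, runs 11→18
Batch 2: waits 18, runs 18→23
Batch 1: waits 23, runs 23→27
Sum = 0+11+18+23 = 52.
EDD (increasing due date): Batch 4 Batch 1 Batch 3 Batch 2.
Batch 4: waits 0, runs 0→11
Batch 1: waits 11, runs 11→15
Batch 3: waits 15, runs 15→22
Batch 2: waits 22, runs 22→27
Sum = 0+11+15+22 = 48.
Difference = 52 − 48 = 4.

4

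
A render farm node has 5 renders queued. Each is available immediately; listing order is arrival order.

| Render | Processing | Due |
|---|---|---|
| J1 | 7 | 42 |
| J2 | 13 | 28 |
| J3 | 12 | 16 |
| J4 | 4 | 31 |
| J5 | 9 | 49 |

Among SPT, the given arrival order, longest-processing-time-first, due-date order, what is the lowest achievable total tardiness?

0

SPT (increasing processing time): J4 J1 J5 J3 J2.
J4: 0→4, due 31, tardiness 0
J1: 4→11, due 42, tardiness 0
J5: 11→20, due 49, tardiness 0
J3: 20→32, due 16, tardiness 16
J2: 32→45, due 28, tardiness 17
Sum = 0+0+0+16+17 = 33.
FIFO (arrival order): J1 J2 J3 J4 J5.
J1: 0→7, due 42, tardiness 0
J2: 7→20, due 28, tardiness 0
J3: 20→32, due 16, tardiness 16
J4: 32→36, due 31, tardiness 5
J5: 36→45, due 49, tardiness 0
Sum = 0+0+16+5+0 = 21.
LPT (decreasing processing time): J2 J3 J5 J1 J4.
J2: 0→13, due 28, tardiness 0
J3: 13→25, due 16, tardiness 9
J5: 25→34, due 49, tardiness 0
J1: 34→41, due 42, tardiness 0
J4: 41→45, due 31, tardiness 14
Sum = 0+9+0+0+14 = 23.
EDD (increasing due date): J3 J2 J4 J1 J5.
J3: 0→12, due 16, tardiness 0
J2: 12→25, due 28, tardiness 0
J4: 25→29, due 31, tardiness 0
J1: 29→36, due 42, tardiness 0
J5: 36→45, due 49, tardiness 0
Sum = 0+0+0+0+0 = 0.
SPT 33, FIFO 21, LPT 23, EDD 0 → minimum 0.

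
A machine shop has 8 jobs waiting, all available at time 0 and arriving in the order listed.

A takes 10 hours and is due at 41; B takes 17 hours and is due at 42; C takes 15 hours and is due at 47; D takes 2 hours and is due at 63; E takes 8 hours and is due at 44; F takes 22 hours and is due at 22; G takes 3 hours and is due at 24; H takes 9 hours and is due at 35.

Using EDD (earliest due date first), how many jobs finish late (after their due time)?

6

EDD (increasing due date): F G H A B E C D.
F: 0→22, due 22, tardiness 0
G: 22→25, due 24, tardiness 1
H: 25→34, due 35, tardiness 0
A: 34→44, due 41, tardiness 3
B: 44→61, due 42, tardiness 19
E: 61→69, due 44, tardiness 25
C: 69→84, due 47, tardiness 37
D: 84→86, due 63, tardiness 23
Late jobs: 6.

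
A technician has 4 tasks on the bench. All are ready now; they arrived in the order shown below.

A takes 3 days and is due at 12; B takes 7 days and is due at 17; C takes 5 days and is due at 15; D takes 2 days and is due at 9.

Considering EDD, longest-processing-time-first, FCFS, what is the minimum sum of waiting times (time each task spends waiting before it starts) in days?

EDD (increasing due date): D A C B.
D: waits 0, runs 0→2
A: waits 2, runs 2→5
C: waits 5, runs 5→10
B: waits 10, runs 10→17
Sum = 0+2+5+10 = 17.
LPT (decreasing processing time): B C A D.
B: waits 0, runs 0→7
C: waits 7, runs 7→12
A: waits 12, runs 12→15
D: waits 15, runs 15→17
Sum = 0+7+12+15 = 34.
FIFO (arrival order): A B C D.
A: waits 0, runs 0→3
B: waits 3, runs 3→10
C: waits 10, runs 10→15
D: waits 15, runs 15→17
Sum = 0+3+10+15 = 28.
EDD 17, LPT 34, FIFO 28 → minimum 17.

17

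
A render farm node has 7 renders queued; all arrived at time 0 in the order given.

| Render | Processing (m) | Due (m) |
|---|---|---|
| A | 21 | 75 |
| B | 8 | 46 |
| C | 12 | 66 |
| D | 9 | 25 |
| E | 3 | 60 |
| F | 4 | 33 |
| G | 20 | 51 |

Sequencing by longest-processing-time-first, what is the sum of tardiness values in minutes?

119

LPT (decreasing processing time): A G C D B F E.
A: 0→21, due 75, tardiness 0
G: 21→41, due 51, tardiness 0
C: 41→53, due 66, tardiness 0
D: 53→62, due 25, tardiness 37
B: 62→70, due 46, tardiness 24
F: 70→74, due 33, tardiness 41
E: 74→77, due 60, tardiness 17
Sum = 0+0+0+37+24+41+17 = 119.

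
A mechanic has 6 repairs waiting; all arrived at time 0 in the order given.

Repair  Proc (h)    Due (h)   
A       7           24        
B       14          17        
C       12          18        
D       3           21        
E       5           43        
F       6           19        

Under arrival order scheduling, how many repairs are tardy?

4

FIFO (arrival order): A B C D E F.
A: 0→7, due 24, tardiness 0
B: 7→21, due 17, tardiness 4
C: 21→33, due 18, tardiness 15
D: 33→36, due 21, tardiness 15
E: 36→41, due 43, tardiness 0
F: 41→47, due 19, tardiness 28
Late repairs: 4.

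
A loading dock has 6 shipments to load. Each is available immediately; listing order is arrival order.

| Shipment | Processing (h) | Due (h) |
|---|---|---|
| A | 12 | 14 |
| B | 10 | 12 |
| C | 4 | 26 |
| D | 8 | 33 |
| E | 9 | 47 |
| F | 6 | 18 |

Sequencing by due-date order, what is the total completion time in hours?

181

EDD (increasing due date): B A F C D E.
B: 0→10
A: 10→22
F: 22→28
C: 28→32
D: 32→40
E: 40→49
Sum = 10+22+28+32+40+49 = 181.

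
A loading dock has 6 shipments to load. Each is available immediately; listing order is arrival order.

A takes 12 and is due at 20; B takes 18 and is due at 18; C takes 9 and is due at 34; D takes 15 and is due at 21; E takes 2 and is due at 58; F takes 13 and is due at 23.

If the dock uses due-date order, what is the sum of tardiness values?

113

EDD (increasing due date): B A D F C E.
B: 0→18, due 18, tardiness 0
A: 18→30, due 20, tardiness 10
D: 30→45, due 21, tardiness 24
F: 45→58, due 23, tardiness 35
C: 58→67, due 34, tardiness 33
E: 67→69, due 58, tardiness 11
Sum = 0+10+24+35+33+11 = 113.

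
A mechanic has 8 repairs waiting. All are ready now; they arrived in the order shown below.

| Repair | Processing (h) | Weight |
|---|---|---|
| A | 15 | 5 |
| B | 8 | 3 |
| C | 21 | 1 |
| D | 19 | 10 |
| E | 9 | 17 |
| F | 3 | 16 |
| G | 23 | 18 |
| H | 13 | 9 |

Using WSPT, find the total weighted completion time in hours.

2770

WSPT (decreasing weight/processing-time ratio): F E G H D B A C.
F: finishes 3, weight 16, w·C = 48
E: finishes 12, weight 17, w·C = 204
G: finishes 35, weight 18, w·C = 630
H: finishes 48, weight 9, w·C = 432
D: finishes 67, weight 10, w·C = 670
B: finishes 75, weight 3, w·C = 225
A: finishes 90, weight 5, w·C = 450
C: finishes 111, weight 1, w·C = 111
Sum = 48+204+630+432+670+225+450+111 = 2770.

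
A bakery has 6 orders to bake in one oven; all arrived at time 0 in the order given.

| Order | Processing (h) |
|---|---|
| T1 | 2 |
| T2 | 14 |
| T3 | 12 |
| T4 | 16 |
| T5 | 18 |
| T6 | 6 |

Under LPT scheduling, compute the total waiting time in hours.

226

LPT (decreasing processing time): T5 T4 T2 T3 T6 T1.
T5: waits 0, runs 0→18
T4: waits 18, runs 18→34
T2: waits 34, runs 34→48
T3: waits 48, runs 48→60
T6: waits 60, runs 60→66
T1: waits 66, runs 66→68
Sum = 0+18+34+48+60+66 = 226.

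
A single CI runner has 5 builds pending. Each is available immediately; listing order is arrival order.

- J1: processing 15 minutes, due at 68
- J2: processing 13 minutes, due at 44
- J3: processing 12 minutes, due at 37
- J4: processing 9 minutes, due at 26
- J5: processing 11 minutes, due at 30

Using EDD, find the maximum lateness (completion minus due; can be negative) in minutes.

EDD (increasing due date): J4 J5 J3 J2 J1.
J4: 0→9, due 26, lateness -17
J5: 9→20, due 30, lateness -10
J3: 20→32, due 37, lateness -5
J2: 32→45, due 44, lateness 1
J1: 45→60, due 68, lateness -8
Maximum = 1.

1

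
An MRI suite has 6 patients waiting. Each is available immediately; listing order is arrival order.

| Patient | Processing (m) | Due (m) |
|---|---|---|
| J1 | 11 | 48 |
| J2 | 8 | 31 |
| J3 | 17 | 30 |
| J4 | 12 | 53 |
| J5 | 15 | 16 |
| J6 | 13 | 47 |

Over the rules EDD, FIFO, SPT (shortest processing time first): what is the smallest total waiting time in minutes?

EDD (increasing due date): J5 J3 J2 J6 J1 J4.
J5: waits 0, runs 0→15
J3: waits 15, runs 15→32
J2: waits 32, runs 32→40
J6: waits 40, runs 40→53
J1: waits 53, runs 53→64
J4: waits 64, runs 64→76
Sum = 0+15+32+40+53+64 = 204.
FIFO (arrival order): J1 J2 J3 J4 J5 J6.
J1: waits 0, runs 0→11
J2: waits 11, runs 11→19
J3: waits 19, runs 19→36
J4: waits 36, runs 36→48
J5: waits 48, runs 48→63
J6: waits 63, runs 63→76
Sum = 0+11+19+36+48+63 = 177.
SPT (increasing processing time): J2 J1 J4 J6 J5 J3.
J2: waits 0, runs 0→8
J1: waits 8, runs 8→19
J4: waits 19, runs 19→31
J6: waits 31, runs 31→44
J5: waits 44, runs 44→59
J3: waits 59, runs 59→76
Sum = 0+8+19+31+44+59 = 161.
EDD 204, FIFO 177, SPT 161 → minimum 161.

161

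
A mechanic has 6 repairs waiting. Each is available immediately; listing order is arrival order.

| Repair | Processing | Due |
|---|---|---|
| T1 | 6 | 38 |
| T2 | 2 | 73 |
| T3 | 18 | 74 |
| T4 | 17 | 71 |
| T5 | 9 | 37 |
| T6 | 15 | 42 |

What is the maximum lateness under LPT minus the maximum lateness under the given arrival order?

LPT (decreasing processing time): T3 T4 T6 T5 T1 T2.
T3: 0→18, due 74, lateness -56
T4: 18→35, due 71, lateness -36
T6: 35→50, due 42, lateness 8
T5: 50→59, due 37, lateness 22
T1: 59→65, due 38, lateness 27
T2: 65→67, due 73, lateness -6
Maximum = 27.
FIFO (arrival order): T1 T2 T3 T4 T5 T6.
T1: 0→6, due 38, lateness -32
T2: 6→8, due 73, lateness -65
T3: 8→26, due 74, lateness -48
T4: 26→43, due 71, lateness -28
T5: 43→52, due 37, lateness 15
T6: 52→67, due 42, lateness 25
Maximum = 25.
Difference = 27 − 25 = 2.

2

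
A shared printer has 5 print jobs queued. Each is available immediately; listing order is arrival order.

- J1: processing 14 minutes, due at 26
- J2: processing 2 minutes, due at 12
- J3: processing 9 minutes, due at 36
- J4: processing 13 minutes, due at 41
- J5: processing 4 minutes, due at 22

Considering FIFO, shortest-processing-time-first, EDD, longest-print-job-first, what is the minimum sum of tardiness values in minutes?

1

FIFO (arrival order): J1 J2 J3 J4 J5.
J1: 0→14, due 26, tardiness 0
J2: 14→16, due 12, tardiness 4
J3: 16→25, due 36, tardiness 0
J4: 25→38, due 41, tardiness 0
J5: 38→42, due 22, tardiness 20
Sum = 0+4+0+0+20 = 24.
SPT (increasing processing time): J2 J5 J3 J4 J1.
J2: 0→2, due 12, tardiness 0
J5: 2→6, due 22, tardiness 0
J3: 6→15, due 36, tardiness 0
J4: 15→28, due 41, tardiness 0
J1: 28→42, due 26, tardiness 16
Sum = 0+0+0+0+16 = 16.
EDD (increasing due date): J2 J5 J1 J3 J4.
J2: 0→2, due 12, tardiness 0
J5: 2→6, due 22, tardiness 0
J1: 6→20, due 26, tardiness 0
J3: 20→29, due 36, tardiness 0
J4: 29→42, due 41, tardiness 1
Sum = 0+0+0+0+1 = 1.
LPT (decreasing processing time): J1 J4 J3 J5 J2.
J1: 0→14, due 26, tardiness 0
J4: 14→27, due 41, tardiness 0
J3: 27→36, due 36, tardiness 0
J5: 36→40, due 22, tardiness 18
J2: 40→42, due 12, tardiness 30
Sum = 0+0+0+18+30 = 48.
FIFO 24, SPT 16, EDD 1, LPT 48 → minimum 1.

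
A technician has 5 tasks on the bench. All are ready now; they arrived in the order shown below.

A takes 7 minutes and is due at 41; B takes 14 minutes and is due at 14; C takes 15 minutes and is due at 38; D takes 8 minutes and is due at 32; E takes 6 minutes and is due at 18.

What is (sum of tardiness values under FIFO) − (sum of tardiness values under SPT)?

FIFO (arrival order): A B C D E.
A: 0→7, due 41, tardiness 0
B: 7→21, due 14, tardiness 7
C: 21→36, due 38, tardiness 0
D: 36→44, due 32, tardiness 12
E: 44→50, due 18, tardiness 32
Sum = 0+7+0+12+32 = 51.
SPT (increasing processing time): E A D B C.
E: 0→6, due 18, tardiness 0
A: 6→13, due 41, tardiness 0
D: 13→21, due 32, tardiness 0
B: 21→35, due 14, tardiness 21
C: 35→50, due 38, tardiness 12
Sum = 0+0+0+21+12 = 33.
Difference = 51 − 33 = 18.

18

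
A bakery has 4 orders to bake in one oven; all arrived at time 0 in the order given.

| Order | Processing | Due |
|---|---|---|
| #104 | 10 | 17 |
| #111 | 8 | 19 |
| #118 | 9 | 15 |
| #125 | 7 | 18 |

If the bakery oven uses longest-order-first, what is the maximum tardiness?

LPT (decreasing processing time): #104 #118 #111 #125.
#104: 0→10, due 17, tardiness 0
#118: 10→19, due 15, tardiness 4
#111: 19→27, due 19, tardiness 8
#125: 27→34, due 18, tardiness 16
Maximum = 16.

16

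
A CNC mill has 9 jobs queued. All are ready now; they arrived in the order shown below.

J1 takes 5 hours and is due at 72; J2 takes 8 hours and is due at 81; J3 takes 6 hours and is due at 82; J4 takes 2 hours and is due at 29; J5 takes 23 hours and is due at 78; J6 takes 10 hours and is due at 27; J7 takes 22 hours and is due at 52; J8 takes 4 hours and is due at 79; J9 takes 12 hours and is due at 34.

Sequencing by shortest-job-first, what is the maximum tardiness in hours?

SPT (increasing processing time): J4 J8 J1 J3 J2 J6 J9 J7 J5.
J4: 0→2, due 29, tardiness 0
J8: 2→6, due 79, tardiness 0
J1: 6→11, due 72, tardiness 0
J3: 11→17, due 82, tardiness 0
J2: 17→25, due 81, tardiness 0
J6: 25→35, due 27, tardiness 8
J9: 35→47, due 34, tardiness 13
J7: 47→69, due 52, tardiness 17
J5: 69→92, due 78, tardiness 14
Maximum = 17.

17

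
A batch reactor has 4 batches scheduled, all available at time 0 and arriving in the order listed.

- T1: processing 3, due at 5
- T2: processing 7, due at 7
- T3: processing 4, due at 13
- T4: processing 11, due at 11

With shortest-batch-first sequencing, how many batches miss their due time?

2

SPT (increasing processing time): T1 T3 T2 T4.
T1: 0→3, due 5, tardiness 0
T3: 3→7, due 13, tardiness 0
T2: 7→14, due 7, tardiness 7
T4: 14→25, due 11, tardiness 14
Late batches: 2.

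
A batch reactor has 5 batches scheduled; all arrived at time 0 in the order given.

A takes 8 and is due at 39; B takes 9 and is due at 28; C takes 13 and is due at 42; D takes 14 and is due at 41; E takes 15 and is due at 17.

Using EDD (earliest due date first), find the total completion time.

176

EDD (increasing due date): E B A D C.
E: 0→15
B: 15→24
A: 24→32
D: 32→46
C: 46→59
Sum = 15+24+32+46+59 = 176.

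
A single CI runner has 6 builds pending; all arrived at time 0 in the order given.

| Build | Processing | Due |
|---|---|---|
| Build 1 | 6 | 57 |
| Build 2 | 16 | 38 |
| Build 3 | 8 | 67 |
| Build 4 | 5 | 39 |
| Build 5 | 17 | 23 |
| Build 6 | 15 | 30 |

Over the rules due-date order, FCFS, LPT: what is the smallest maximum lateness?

14

EDD (increasing due date): Build 5 Build 6 Build 2 Build 4 Build 1 Build 3.
Build 5: 0→17, due 23, lateness -6
Build 6: 17→32, due 30, lateness 2
Build 2: 32→48, due 38, lateness 10
Build 4: 48→53, due 39, lateness 14
Build 1: 53→59, due 57, lateness 2
Build 3: 59→67, due 67, lateness 0
Maximum = 14.
FIFO (arrival order): Build 1 Build 2 Build 3 Build 4 Build 5 Build 6.
Build 1: 0→6, due 57, lateness -51
Build 2: 6→22, due 38, lateness -16
Build 3: 22→30, due 67, lateness -37
Build 4: 30→35, due 39, lateness -4
Build 5: 35→52, due 23, lateness 29
Build 6: 52→67, due 30, lateness 37
Maximum = 37.
LPT (decreasing processing time): Build 5 Build 2 Build 6 Build 3 Build 1 Build 4.
Build 5: 0→17, due 23, lateness -6
Build 2: 17→33, due 38, lateness -5
Build 6: 33→48, due 30, lateness 18
Build 3: 48→56, due 67, lateness -11
Build 1: 56→62, due 57, lateness 5
Build 4: 62→67, due 39, lateness 28
Maximum = 28.
EDD 14, FIFO 37, LPT 28 → minimum 14.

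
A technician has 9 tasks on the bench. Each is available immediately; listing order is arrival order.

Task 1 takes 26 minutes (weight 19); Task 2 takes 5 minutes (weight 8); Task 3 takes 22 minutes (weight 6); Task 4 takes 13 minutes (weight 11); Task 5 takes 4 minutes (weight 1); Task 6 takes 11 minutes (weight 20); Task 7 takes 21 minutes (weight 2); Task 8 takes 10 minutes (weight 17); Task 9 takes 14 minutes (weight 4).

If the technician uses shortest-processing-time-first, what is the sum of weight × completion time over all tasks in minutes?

SPT (increasing processing time): Task 5 Task 2 Task 8 Task 6 Task 4 Task 9 Task 7 Task 3 Task 1.
Task 5: finishes 4, weight 1, w·C = 4
Task 2: finishes 9, weight 8, w·C = 72
Task 8: finishes 19, weight 17, w·C = 323
Task 6: finishes 30, weight 20, w·C = 600
Task 4: finishes 43, weight 11, w·C = 473
Task 9: finishes 57, weight 4, w·C = 228
Task 7: finishes 78, weight 2, w·C = 156
Task 3: finishes 100, weight 6, w·C = 600
Task 1: finishes 126, weight 19, w·C = 2394
Sum = 4+72+323+600+473+228+156+600+2394 = 4850.

4850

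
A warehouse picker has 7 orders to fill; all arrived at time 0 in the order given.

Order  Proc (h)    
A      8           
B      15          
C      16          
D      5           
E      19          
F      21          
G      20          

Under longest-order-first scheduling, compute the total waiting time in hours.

LPT (decreasing processing time): F G E C B A D.
F: waits 0, runs 0→21
G: waits 21, runs 21→41
E: waits 41, runs 41→60
C: waits 60, runs 60→76
B: waits 76, runs 76→91
A: waits 91, runs 91→99
D: waits 99, runs 99→104
Sum = 0+21+41+60+76+91+99 = 388.

388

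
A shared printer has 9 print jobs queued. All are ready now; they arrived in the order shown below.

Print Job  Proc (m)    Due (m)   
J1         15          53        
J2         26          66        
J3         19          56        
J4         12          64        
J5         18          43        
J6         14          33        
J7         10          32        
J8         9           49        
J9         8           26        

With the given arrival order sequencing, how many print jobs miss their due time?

7

FIFO (arrival order): J1 J2 J3 J4 J5 J6 J7 J8 J9.
J1: 0→15, due 53, tardiness 0
J2: 15→41, due 66, tardiness 0
J3: 41→60, due 56, tardiness 4
J4: 60→72, due 64, tardiness 8
J5: 72→90, due 43, tardiness 47
J6: 90→104, due 33, tardiness 71
J7: 104→114, due 32, tardiness 82
J8: 114→123, due 49, tardiness 74
J9: 123→131, due 26, tardiness 105
Late print jobs: 7.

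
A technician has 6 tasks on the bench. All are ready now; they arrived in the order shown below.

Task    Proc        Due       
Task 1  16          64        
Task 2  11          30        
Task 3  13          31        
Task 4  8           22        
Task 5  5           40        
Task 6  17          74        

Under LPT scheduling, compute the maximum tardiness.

LPT (decreasing processing time): Task 6 Task 1 Task 3 Task 2 Task 4 Task 5.
Task 6: 0→17, due 74, tardiness 0
Task 1: 17→33, due 64, tardiness 0
Task 3: 33→46, due 31, tardiness 15
Task 2: 46→57, due 30, tardiness 27
Task 4: 57→65, due 22, tardiness 43
Task 5: 65→70, due 40, tardiness 30
Maximum = 43.

43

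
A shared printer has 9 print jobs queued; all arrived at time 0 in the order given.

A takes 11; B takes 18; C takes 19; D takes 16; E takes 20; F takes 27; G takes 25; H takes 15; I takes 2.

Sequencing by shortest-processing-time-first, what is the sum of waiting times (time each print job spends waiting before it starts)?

457

SPT (increasing processing time): I A H D B C E G F.
I: waits 0, runs 0→2
A: waits 2, runs 2→13
H: waits 13, runs 13→28
D: waits 28, runs 28→44
B: waits 44, runs 44→62
C: waits 62, runs 62→81
E: waits 81, runs 81→101
G: waits 101, runs 101→126
F: waits 126, runs 126→153
Sum = 0+2+13+28+44+62+81+101+126 = 457.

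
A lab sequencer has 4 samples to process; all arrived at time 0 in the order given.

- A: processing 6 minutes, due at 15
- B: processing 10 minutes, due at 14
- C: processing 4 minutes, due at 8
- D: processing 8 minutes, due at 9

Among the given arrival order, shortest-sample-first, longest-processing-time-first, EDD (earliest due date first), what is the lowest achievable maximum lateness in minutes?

FIFO (arrival order): A B C D.
A: 0→6, due 15, lateness -9
B: 6→16, due 14, lateness 2
C: 16→20, due 8, lateness 12
D: 20→28, due 9, lateness 19
Maximum = 19.
SPT (increasing processing time): C A D B.
C: 0→4, due 8, lateness -4
A: 4→10, due 15, lateness -5
D: 10→18, due 9, lateness 9
B: 18→28, due 14, lateness 14
Maximum = 14.
LPT (decreasing processing time): B D A C.
B: 0→10, due 14, lateness -4
D: 10→18, due 9, lateness 9
A: 18→24, due 15, lateness 9
C: 24→28, due 8, lateness 20
Maximum = 20.
EDD (increasing due date): C D B A.
C: 0→4, due 8, lateness -4
D: 4→12, due 9, lateness 3
B: 12→22, due 14, lateness 8
A: 22→28, due 15, lateness 13
Maximum = 13.
FIFO 19, SPT 14, LPT 20, EDD 13 → minimum 13.

13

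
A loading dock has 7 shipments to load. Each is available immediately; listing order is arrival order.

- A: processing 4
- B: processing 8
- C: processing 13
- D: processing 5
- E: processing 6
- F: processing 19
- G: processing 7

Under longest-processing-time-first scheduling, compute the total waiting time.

LPT (decreasing processing time): F C B G E D A.
F: waits 0, runs 0→19
C: waits 19, runs 19→32
B: waits 32, runs 32→40
G: waits 40, runs 40→47
E: waits 47, runs 47→53
D: waits 53, runs 53→58
A: waits 58, runs 58→62
Sum = 0+19+32+40+47+53+58 = 249.

249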